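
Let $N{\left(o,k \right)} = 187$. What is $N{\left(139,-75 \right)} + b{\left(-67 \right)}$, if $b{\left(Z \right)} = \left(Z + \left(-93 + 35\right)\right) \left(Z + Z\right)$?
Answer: $16937$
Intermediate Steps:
$b{\left(Z \right)} = 2 Z \left(-58 + Z\right)$ ($b{\left(Z \right)} = \left(Z - 58\right) 2 Z = \left(-58 + Z\right) 2 Z = 2 Z \left(-58 + Z\right)$)
$N{\left(139,-75 \right)} + b{\left(-67 \right)} = 187 + 2 \left(-67\right) \left(-58 - 67\right) = 187 + 2 \left(-67\right) \left(-125\right) = 187 + 16750 = 16937$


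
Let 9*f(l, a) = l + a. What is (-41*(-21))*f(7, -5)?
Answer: 574/3 ≈ 191.33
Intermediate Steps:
f(l, a) = a/9 + l/9 (f(l, a) = (l + a)/9 = (a + l)/9 = a/9 + l/9)
(-41*(-21))*f(7, -5) = (-41*(-21))*((⅑)*(-5) + (⅑)*7) = 861*(-5/9 + 7/9) = 861*(2/9) = 574/3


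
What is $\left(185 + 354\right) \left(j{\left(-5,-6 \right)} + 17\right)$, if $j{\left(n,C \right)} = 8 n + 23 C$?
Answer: $-86779$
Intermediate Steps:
$\left(185 + 354\right) \left(j{\left(-5,-6 \right)} + 17\right) = \left(185 + 354\right) \left(\left(8 \left(-5\right) + 23 \left(-6\right)\right) + 17\right) = 539 \left(\left(-40 - 138\right) + 17\right) = 539 \left(-178 + 17\right) = 539 \left(-161\right) = -86779$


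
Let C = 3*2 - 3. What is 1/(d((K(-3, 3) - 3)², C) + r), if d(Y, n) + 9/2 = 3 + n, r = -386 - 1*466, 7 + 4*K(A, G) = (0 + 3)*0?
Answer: -2/1701 ≈ -0.0011758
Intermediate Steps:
K(A, G) = -7/4 (K(A, G) = -7/4 + ((0 + 3)*0)/4 = -7/4 + (3*0)/4 = -7/4 + (¼)*0 = -7/4 + 0 = -7/4)
C = 3 (C = 6 - 3 = 3)
r = -852 (r = -386 - 466 = -852)
d(Y, n) = -3/2 + n (d(Y, n) = -9/2 + (3 + n) = -3/2 + n)
1/(d((K(-3, 3) - 3)², C) + r) = 1/((-3/2 + 3) - 852) = 1/(3/2 - 852) = 1/(-1701/2) = -2/1701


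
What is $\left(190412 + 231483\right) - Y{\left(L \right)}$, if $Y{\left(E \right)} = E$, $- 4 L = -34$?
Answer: $\frac{843773}{2} \approx 4.2189 \cdot 10^{5}$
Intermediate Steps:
$L = \frac{17}{2}$ ($L = \left(- \frac{1}{4}\right) \left(-34\right) = \frac{17}{2} \approx 8.5$)
$\left(190412 + 231483\right) - Y{\left(L \right)} = \left(190412 + 231483\right) - \frac{17}{2} = 421895 - \frac{17}{2} = \frac{843773}{2}$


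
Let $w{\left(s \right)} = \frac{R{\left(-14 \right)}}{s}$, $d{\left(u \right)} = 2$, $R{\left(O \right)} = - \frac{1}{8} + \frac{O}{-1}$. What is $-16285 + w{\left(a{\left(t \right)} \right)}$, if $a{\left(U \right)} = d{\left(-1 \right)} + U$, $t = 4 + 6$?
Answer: $- \frac{521083}{32} \approx -16284.0$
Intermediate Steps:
$R{\left(O \right)} = - \frac{1}{8} - O$ ($R{\left(O \right)} = \left(-1\right) \frac{1}{8} + O \left(-1\right) = - \frac{1}{8} - O$)
$t = 10$
$a{\left(U \right)} = 2 + U$
$w{\left(s \right)} = \frac{111}{8 s}$ ($w{\left(s \right)} = \frac{- \frac{1}{8} - -14}{s} = \frac{- \frac{1}{8} + 14}{s} = \frac{111}{8 s}$)
$-16285 + w{\left(a{\left(t \right)} \right)} = -16285 + \frac{111}{8 \left(2 + 10\right)} = -16285 + \frac{111}{8 \cdot 12} = -16285 + \frac{111}{8} \cdot \frac{1}{12} = -16285 + \frac{37}{32} = - \frac{521083}{32}$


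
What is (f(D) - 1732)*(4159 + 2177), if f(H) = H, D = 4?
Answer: -10948608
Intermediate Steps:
(f(D) - 1732)*(4159 + 2177) = (4 - 1732)*(4159 + 2177) = -1728*6336 = -10948608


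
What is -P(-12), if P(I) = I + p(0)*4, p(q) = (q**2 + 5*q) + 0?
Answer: 12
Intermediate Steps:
p(q) = q**2 + 5*q
P(I) = I (P(I) = I + (0*(5 + 0))*4 = I + (0*5)*4 = I + 0*4 = I + 0 = I)
-P(-12) = -1*(-12) = 12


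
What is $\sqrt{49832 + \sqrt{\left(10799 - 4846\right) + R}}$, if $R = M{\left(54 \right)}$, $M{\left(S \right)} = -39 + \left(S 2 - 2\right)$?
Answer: $\sqrt{49832 + 2 \sqrt{1505}} \approx 223.4$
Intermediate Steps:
$M{\left(S \right)} = -41 + 2 S$ ($M{\left(S \right)} = -39 + \left(2 S - 2\right) = -39 + \left(-2 + 2 S\right) = -41 + 2 S$)
$R = 67$ ($R = -41 + 2 \cdot 54 = -41 + 108 = 67$)
$\sqrt{49832 + \sqrt{\left(10799 - 4846\right) + R}} = \sqrt{49832 + \sqrt{\left(10799 - 4846\right) + 67}} = \sqrt{49832 + \sqrt{5953 + 67}} = \sqrt{49832 + \sqrt{6020}} = \sqrt{49832 + 2 \sqrt{1505}}$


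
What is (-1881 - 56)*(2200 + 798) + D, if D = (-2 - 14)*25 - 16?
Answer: -5807542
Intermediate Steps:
D = -416 (D = -16*25 - 16 = -400 - 16 = -416)
(-1881 - 56)*(2200 + 798) + D = (-1881 - 56)*(2200 + 798) - 416 = -1937*2998 - 416 = -5807126 - 416 = -5807542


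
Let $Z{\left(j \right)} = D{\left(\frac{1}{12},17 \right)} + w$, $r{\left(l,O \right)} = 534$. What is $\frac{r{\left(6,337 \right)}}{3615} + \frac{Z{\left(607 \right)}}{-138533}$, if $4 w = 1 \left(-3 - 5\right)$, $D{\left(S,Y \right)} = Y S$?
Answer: $\frac{295914923}{2003187180} \approx 0.14772$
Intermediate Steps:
$D{\left(S,Y \right)} = S Y$
$w = -2$ ($w = \frac{1 \left(-3 - 5\right)}{4} = \frac{1 \left(-8\right)}{4} = \frac{1}{4} \left(-8\right) = -2$)
$Z{\left(j \right)} = - \frac{7}{12}$ ($Z{\left(j \right)} = \frac{1}{12} \cdot 17 - 2 = \frac{17}{12} - 2 = - \frac{7}{12}$)
$\frac{r{\left(6,337 \right)}}{3615} + \frac{Z{\left(607 \right)}}{-138533} = \frac{534}{3615} - \frac{7}{12 \left(-138533\right)} = 534 \cdot \frac{1}{3615} - - \frac{7}{1662396} = \frac{178}{1205} + \frac{7}{1662396} = \frac{295914923}{2003187180}$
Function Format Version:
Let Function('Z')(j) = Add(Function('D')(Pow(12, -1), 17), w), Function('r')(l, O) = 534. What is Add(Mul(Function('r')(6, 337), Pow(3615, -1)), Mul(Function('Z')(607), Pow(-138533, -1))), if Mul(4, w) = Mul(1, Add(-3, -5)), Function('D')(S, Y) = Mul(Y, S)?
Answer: Rational(295914923, 2003187180) ≈ 0.14772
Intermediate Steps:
Function('D')(S, Y) = Mul(S, Y)
w = -2 (w = Mul(Rational(1, 4), Mul(1, Add(-3, -5))) = Mul(Rational(1, 4), Mul(1, -8)) = Mul(Rational(1, 4), -8) = -2)
Function('Z')(j) = Rational(-7, 12) (Function('Z')(j) = Add(Mul(Pow(12, -1), 17), -2) = Add(Mul(Rational(1, 12), 17), -2) = Add(Rational(17, 12), -2) = Rational(-7, 12))
Add(Mul(Function('r')(6, 337), Pow(3615, -1)), Mul(Function('Z')(607), Pow(-138533, -1))) = Add(Mul(534, Pow(3615, -1)), Mul(Rational(-7, 12), Pow(-138533, -1))) = Add(Mul(534, Rational(1, 3615)), Mul(Rational(-7, 12), Rational(-1, 138533))) = Add(Rational(178, 1205), Rational(7, 1662396)) = Rational(295914923, 2003187180)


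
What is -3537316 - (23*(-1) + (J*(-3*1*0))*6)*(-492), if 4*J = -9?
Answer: -3548632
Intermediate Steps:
J = -9/4 (J = (¼)*(-9) = -9/4 ≈ -2.2500)
-3537316 - (23*(-1) + (J*(-3*1*0))*6)*(-492) = -3537316 - (23*(-1) - 9*(-3*1)*0/4*6)*(-492) = -3537316 - (-23 - (-27)*0/4*6)*(-492) = -3537316 - (-23 - 9/4*0*6)*(-492) = -3537316 - (-23 + 0*6)*(-492) = -3537316 - (-23 + 0)*(-492) = -3537316 - (-23)*(-492) = -3537316 - 1*11316 = -3537316 - 11316 = -3548632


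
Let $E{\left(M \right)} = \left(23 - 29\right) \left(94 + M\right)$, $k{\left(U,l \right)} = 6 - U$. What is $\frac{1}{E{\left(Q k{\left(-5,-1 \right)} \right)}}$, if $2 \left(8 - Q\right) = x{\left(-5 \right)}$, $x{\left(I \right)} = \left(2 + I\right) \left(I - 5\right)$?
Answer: $- \frac{1}{102} \approx -0.0098039$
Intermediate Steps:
$x{\left(I \right)} = \left(-5 + I\right) \left(2 + I\right)$ ($x{\left(I \right)} = \left(2 + I\right) \left(-5 + I\right) = \left(-5 + I\right) \left(2 + I\right)$)
$Q = -7$ ($Q = 8 - \frac{-10 + \left(-5\right)^{2} - -15}{2} = 8 - \frac{-10 + 25 + 15}{2} = 8 - 15 = -7$)
$E{\left(M \right)} = -564 - 6 M$ ($E{\left(M \right)} = - 6 \left(94 + M\right) = -564 - 6 M$)
$\frac{1}{E{\left(Q k{\left(-5,-1 \right)} \right)}} = \frac{1}{-564 - 6 \left(- 7 \left(6 - -5\right)\right)} = \frac{1}{-564 - 6 \left(- 7 \left(6 + 5\right)\right)} = \frac{1}{-564 - 6 \left(\left(-7\right) 11\right)} = \frac{1}{-564 - -462} = \frac{1}{-564 + 462} = \frac{1}{-102} = - \frac{1}{102}$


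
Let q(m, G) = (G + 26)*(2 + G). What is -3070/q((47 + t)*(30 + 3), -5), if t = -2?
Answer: 3070/63 ≈ 48.730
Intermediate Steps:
q(m, G) = (2 + G)*(26 + G) (q(m, G) = (26 + G)*(2 + G) = (2 + G)*(26 + G))
-3070/q((47 + t)*(30 + 3), -5) = -3070/(52 + (-5)² + 28*(-5)) = -3070/(52 + 25 - 140) = -3070/(-63) = -3070*(-1/63) = 3070/63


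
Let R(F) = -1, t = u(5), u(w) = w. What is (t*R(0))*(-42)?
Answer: 210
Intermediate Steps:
t = 5
(t*R(0))*(-42) = (5*(-1))*(-42) = -5*(-42) = 210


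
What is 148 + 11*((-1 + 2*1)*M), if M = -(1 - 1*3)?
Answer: 170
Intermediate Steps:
M = 2 (M = -(1 - 3) = -1*(-2) = 2)
148 + 11*((-1 + 2*1)*M) = 148 + 11*((-1 + 2*1)*2) = 148 + 11*((-1 + 2)*2) = 148 + 11*(1*2) = 148 + 11*2 = 148 + 22 = 170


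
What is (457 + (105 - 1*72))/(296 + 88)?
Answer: 245/192 ≈ 1.2760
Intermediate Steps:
(457 + (105 - 1*72))/(296 + 88) = (457 + (105 - 72))/384 = (457 + 33)*(1/384) = 490*(1/384) = 245/192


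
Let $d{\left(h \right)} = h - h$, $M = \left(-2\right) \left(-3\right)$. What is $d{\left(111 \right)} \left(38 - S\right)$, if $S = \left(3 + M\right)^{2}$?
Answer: $0$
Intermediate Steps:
$M = 6$
$S = 81$ ($S = \left(3 + 6\right)^{2} = 9^{2} = 81$)
$d{\left(h \right)} = 0$
$d{\left(111 \right)} \left(38 - S\right) = 0 \left(38 - 81\right) = 0 \left(-43\right) = 0$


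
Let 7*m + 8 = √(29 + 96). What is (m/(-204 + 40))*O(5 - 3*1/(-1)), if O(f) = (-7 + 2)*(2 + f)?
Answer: -100/287 + 125*√5/574 ≈ 0.13852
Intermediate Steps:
m = -8/7 + 5*√5/7 (m = -8/7 + √(29 + 96)/7 = -8/7 + √125/7 = -8/7 + (5*√5)/7 = -8/7 + 5*√5/7 ≈ 0.45433)
O(f) = -10 - 5*f (O(f) = -5*(2 + f) = -10 - 5*f)
(m/(-204 + 40))*O(5 - 3*1/(-1)) = ((-8/7 + 5*√5/7)/(-204 + 40))*(-10 - 5*(5 - 3*1/(-1))) = ((-8/7 + 5*√5/7)/(-164))*(-10 - 5*(5 - 3*(-1))) = (-(-8/7 + 5*√5/7)/164)*(-10 - 5*(5 + 3)) = (2/287 - 5*√5/1148)*(-10 - 5*8) = (2/287 - 5*√5/1148)*(-10 - 40) = (2/287 - 5*√5/1148)*(-50) = -100/287 + 125*√5/574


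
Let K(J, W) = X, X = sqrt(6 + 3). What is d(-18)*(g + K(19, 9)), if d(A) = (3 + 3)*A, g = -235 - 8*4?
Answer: 28512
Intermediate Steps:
g = -267 (g = -235 - 32 = -267)
X = 3 (X = sqrt(9) = 3)
K(J, W) = 3
d(A) = 6*A
d(-18)*(g + K(19, 9)) = (6*(-18))*(-267 + 3) = -108*(-264) = 28512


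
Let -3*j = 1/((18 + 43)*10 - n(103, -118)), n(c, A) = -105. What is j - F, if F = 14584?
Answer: -31282681/2145 ≈ -14584.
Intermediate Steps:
j = -1/2145 (j = -1/(3*((18 + 43)*10 - 1*(-105))) = -1/(3*(61*10 + 105)) = -1/(3*(610 + 105)) = -⅓/715 = -⅓*1/715 = -1/2145 ≈ -0.00046620)
j - F = -1/2145 - 1*14584 = -1/2145 - 14584 = -31282681/2145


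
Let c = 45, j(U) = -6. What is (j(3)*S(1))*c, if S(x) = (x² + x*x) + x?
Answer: -810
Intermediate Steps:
S(x) = x + 2*x² (S(x) = (x² + x²) + x = 2*x² + x = x + 2*x²)
(j(3)*S(1))*c = -6*(1 + 2*1)*45 = -6*(1 + 2)*45 = -6*3*45 = -18*45 = -810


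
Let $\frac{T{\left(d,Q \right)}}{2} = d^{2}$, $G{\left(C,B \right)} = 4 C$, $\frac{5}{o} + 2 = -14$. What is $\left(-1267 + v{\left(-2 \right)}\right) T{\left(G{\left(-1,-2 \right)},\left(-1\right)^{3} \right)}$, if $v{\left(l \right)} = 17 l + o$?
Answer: $-41642$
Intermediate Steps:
$o = - \frac{5}{16}$ ($o = \frac{5}{-2 - 14} = \frac{5}{-16} = 5 \left(- \frac{1}{16}\right) = - \frac{5}{16} \approx -0.3125$)
$v{\left(l \right)} = - \frac{5}{16} + 17 l$ ($v{\left(l \right)} = 17 l - \frac{5}{16} = - \frac{5}{16} + 17 l$)
$T{\left(d,Q \right)} = 2 d^{2}$
$\left(-1267 + v{\left(-2 \right)}\right) T{\left(G{\left(-1,-2 \right)},\left(-1\right)^{3} \right)} = \left(-1267 + \left(- \frac{5}{16} + 17 \left(-2\right)\right)\right) 2 \left(4 \left(-1\right)\right)^{2} = \left(-1267 - \frac{549}{16}\right) 2 \left(-4\right)^{2} = \left(-1267 - \frac{549}{16}\right) 2 \cdot 16 = \left(- \frac{20821}{16}\right) 32 = -41642$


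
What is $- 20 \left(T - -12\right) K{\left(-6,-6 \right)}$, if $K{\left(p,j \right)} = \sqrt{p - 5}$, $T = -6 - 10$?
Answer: $80 i \sqrt{11} \approx 265.33 i$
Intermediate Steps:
$T = -16$
$K{\left(p,j \right)} = \sqrt{-5 + p}$
$- 20 \left(T - -12\right) K{\left(-6,-6 \right)} = - 20 \left(-16 - -12\right) \sqrt{-5 - 6} = - 20 \left(-16 + 12\right) \sqrt{-11} = \left(-20\right) \left(-4\right) i \sqrt{11} = 80 i \sqrt{11}$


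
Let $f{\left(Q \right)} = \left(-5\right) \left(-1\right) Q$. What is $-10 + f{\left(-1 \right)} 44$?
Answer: $-230$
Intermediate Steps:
$f{\left(Q \right)} = 5 Q$
$-10 + f{\left(-1 \right)} 44 = -10 + 5 \left(-1\right) 44 = -10 - 220 = -230$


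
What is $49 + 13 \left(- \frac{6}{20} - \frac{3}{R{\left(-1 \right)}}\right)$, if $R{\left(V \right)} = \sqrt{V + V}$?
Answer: $\frac{451}{10} + \frac{39 i \sqrt{2}}{2} \approx 45.1 + 27.577 i$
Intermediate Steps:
$R{\left(V \right)} = \sqrt{2} \sqrt{V}$ ($R{\left(V \right)} = \sqrt{2 V} = \sqrt{2} \sqrt{V}$)
$49 + 13 \left(- \frac{6}{20} - \frac{3}{R{\left(-1 \right)}}\right) = 49 + 13 \left(- \frac{6}{20} - \frac{3}{\sqrt{2} \sqrt{-1}}\right) = 49 + 13 \left(\left(-6\right) \frac{1}{20} - \frac{3}{\sqrt{2} i}\right) = 49 + 13 \left(- \frac{3}{10} - \frac{3}{i \sqrt{2}}\right) = 49 + 13 \left(- \frac{3}{10} - 3 \left(- \frac{i \sqrt{2}}{2}\right)\right) = 49 + 13 \left(- \frac{3}{10} + \frac{3 i \sqrt{2}}{2}\right) = 49 - \left(\frac{39}{10} - \frac{39 i \sqrt{2}}{2}\right) = \frac{451}{10} + \frac{39 i \sqrt{2}}{2}$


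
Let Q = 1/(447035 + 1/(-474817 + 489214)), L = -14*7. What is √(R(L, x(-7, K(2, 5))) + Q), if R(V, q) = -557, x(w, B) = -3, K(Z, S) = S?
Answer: 5*I*√476690937095269667/146271884 ≈ 23.601*I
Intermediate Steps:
L = -98
Q = 14397/6435962896 (Q = 1/(447035 + 1/14397) = 1/(6435962896/14397) = 14397/6435962896 ≈ 2.2370e-6)
√(R(L, x(-7, K(2, 5))) + Q) = √(-557 + 14397/6435962896) = √(-3584831318675/6435962896) = 5*I*√476690937095269667/146271884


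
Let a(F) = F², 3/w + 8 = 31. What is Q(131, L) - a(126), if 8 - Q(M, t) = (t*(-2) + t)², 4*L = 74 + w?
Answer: -137213777/8464 ≈ -16211.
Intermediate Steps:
w = 3/23 (w = 3/(-8 + 31) = 3/23 ≈ 0.13043)
L = 1705/92 (L = (74 + 3/23)/4 = (¼)*(1705/23) = 1705/92 ≈ 18.533)
Q(M, t) = 8 - t² (Q(M, t) = 8 - (t*(-2) + t)² = 8 - (-2*t + t)² = 8 - (-t)² = 8 - t²)
Q(131, L) - a(126) = (8 - (1705/92)²) - 1*126² = (8 - 1*2907025/8464) - 1*15876 = (8 - 2907025/8464) - 15876 = -2839313/8464 - 15876 = -137213777/8464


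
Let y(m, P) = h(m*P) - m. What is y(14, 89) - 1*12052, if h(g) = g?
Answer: -10820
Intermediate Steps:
y(m, P) = -m + P*m (y(m, P) = m*P - m = P*m - m = -m + P*m)
y(14, 89) - 1*12052 = 14*(-1 + 89) - 1*12052 = 14*88 - 12052 = 1232 - 12052 = -10820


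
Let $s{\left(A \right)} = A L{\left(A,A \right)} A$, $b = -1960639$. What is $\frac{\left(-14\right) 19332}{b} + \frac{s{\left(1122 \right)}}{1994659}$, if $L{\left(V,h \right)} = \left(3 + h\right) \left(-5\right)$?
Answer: $- \frac{13883181150708468}{3910806227101} \approx -3550.0$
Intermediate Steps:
$L{\left(V,h \right)} = -15 - 5 h$
$s{\left(A \right)} = A^{2} \left(-15 - 5 A\right)$ ($s{\left(A \right)} = A \left(-15 - 5 A\right) A = A^{2} \left(-15 - 5 A\right)$)
$\frac{\left(-14\right) 19332}{b} + \frac{s{\left(1122 \right)}}{1994659} = \frac{\left(-14\right) 19332}{-1960639} + \frac{5 \cdot 1122^{2} \left(-3 - 1122\right)}{1994659} = \left(-270648\right) \left(- \frac{1}{1960639}\right) + 5 \cdot 1258884 \left(-3 - 1122\right) \frac{1}{1994659} = \frac{270648}{1960639} + 5 \cdot 1258884 \left(-1125\right) \frac{1}{1994659} = \frac{270648}{1960639} - \frac{7081222500}{1994659} = - \frac{13883181150708468}{3910806227101}$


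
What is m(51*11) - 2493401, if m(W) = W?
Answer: -2492840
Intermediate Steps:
m(51*11) - 2493401 = 51*11 - 2493401 = 561 - 2493401 = -2492840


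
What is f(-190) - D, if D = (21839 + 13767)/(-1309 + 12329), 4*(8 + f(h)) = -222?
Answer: -9676/145 ≈ -66.731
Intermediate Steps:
f(h) = -127/2 (f(h) = -8 + (1/4)*(-222) = -8 - 111/2 = -127/2)
D = 937/290 (D = 35606/11020 = 35606*(1/11020) = 937/290 ≈ 3.2310)
f(-190) - D = -127/2 - 1*937/290 = -127/2 - 937/290 = -9676/145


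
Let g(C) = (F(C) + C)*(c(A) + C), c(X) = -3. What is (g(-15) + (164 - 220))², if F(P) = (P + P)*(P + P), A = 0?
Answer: 255552196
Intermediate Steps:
F(P) = 4*P² (F(P) = (2*P)*(2*P) = 4*P²)
g(C) = (-3 + C)*(C + 4*C²) (g(C) = (4*C² + C)*(-3 + C) = (C + 4*C²)*(-3 + C) = (-3 + C)*(C + 4*C²))
(g(-15) + (164 - 220))² = (-15*(-3 - 11*(-15) + 4*(-15)²) + (164 - 220))² = (-15*(-3 + 165 + 4*225) - 56)² = (-15*(-3 + 165 + 900) - 56)² = (-15*1062 - 56)² = (-15930 - 56)² = (-15986)² = 255552196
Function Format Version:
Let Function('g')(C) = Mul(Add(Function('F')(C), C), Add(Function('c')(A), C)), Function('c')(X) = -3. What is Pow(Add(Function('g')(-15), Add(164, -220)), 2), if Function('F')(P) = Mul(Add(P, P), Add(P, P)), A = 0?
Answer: 255552196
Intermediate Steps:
Function('F')(P) = Mul(4, Pow(P, 2)) (Function('F')(P) = Mul(Mul(2, P), Mul(2, P)) = Mul(4, Pow(P, 2)))
Function('g')(C) = Mul(Add(-3, C), Add(C, Mul(4, Pow(C, 2)))) (Function('g')(C) = Mul(Add(Mul(4, Pow(C, 2)), C), Add(-3, C)) = Mul(Add(C, Mul(4, Pow(C, 2))), Add(-3, C)) = Mul(Add(-3, C), Add(C, Mul(4, Pow(C, 2)))))
Pow(Add(Function('g')(-15), Add(164, -220)), 2) = Pow(Add(Mul(-15, Add(-3, Mul(-11, -15), Mul(4, Pow(-15, 2)))), Add(164, -220)), 2) = Pow(Add(Mul(-15, Add(-3, 165, Mul(4, 225))), -56), 2) = Pow(Add(Mul(-15, Add(-3, 165, 900)), -56), 2) = Pow(Add(Mul(-15, 1062), -56), 2) = Pow(Add(-15930, -56), 2) = Pow(-15986, 2) = 255552196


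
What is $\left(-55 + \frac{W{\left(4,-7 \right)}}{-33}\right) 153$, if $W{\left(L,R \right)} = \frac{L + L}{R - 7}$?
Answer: $- \frac{647751}{77} \approx -8412.3$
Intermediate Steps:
$W{\left(L,R \right)} = \frac{2 L}{-7 + R}$
$\left(-55 + \frac{W{\left(4,-7 \right)}}{-33}\right) 153 = \left(-55 + \frac{2 \cdot 4 \frac{1}{-7 - 7}}{-33}\right) 153 = \left(-55 + 2 \cdot 4 \frac{1}{-14} \left(- \frac{1}{33}\right)\right) 153 = \left(-55 + 2 \cdot 4 \left(- \frac{1}{14}\right) \left(- \frac{1}{33}\right)\right) 153 = \left(-55 - - \frac{4}{231}\right) 153 = \left(-55 + \frac{4}{231}\right) 153 = \left(- \frac{12701}{231}\right) 153 = - \frac{647751}{77}$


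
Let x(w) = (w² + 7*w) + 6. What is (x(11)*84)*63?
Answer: 1079568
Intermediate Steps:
x(w) = 6 + w² + 7*w
(x(11)*84)*63 = ((6 + 11² + 7*11)*84)*63 = ((6 + 121 + 77)*84)*63 = (204*84)*63 = 17136*63 = 1079568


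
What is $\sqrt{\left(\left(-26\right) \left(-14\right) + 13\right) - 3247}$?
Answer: $i \sqrt{2870} \approx 53.572 i$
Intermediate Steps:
$\sqrt{\left(\left(-26\right) \left(-14\right) + 13\right) - 3247} = \sqrt{\left(364 + 13\right) - 3247} = \sqrt{377 - 3247} = \sqrt{-2870} = i \sqrt{2870}$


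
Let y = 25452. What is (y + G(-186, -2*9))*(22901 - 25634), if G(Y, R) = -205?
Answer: -69000051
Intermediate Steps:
(y + G(-186, -2*9))*(22901 - 25634) = (25452 - 205)*(22901 - 25634) = 25247*(-2733) = -69000051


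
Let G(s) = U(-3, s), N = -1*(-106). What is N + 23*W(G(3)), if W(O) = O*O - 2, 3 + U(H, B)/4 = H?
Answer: 13308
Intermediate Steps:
N = 106
U(H, B) = -12 + 4*H
G(s) = -24 (G(s) = -12 + 4*(-3) = -12 - 12 = -24)
W(O) = -2 + O² (W(O) = O² - 2 = -2 + O²)
N + 23*W(G(3)) = 106 + 23*(-2 + (-24)²) = 106 + 23*(-2 + 576) = 106 + 23*574 = 106 + 13202 = 13308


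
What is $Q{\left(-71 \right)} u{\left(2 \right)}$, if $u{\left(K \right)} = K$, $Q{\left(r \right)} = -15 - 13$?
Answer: $-56$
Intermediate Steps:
$Q{\left(r \right)} = -28$
$Q{\left(-71 \right)} u{\left(2 \right)} = \left(-28\right) 2 = -56$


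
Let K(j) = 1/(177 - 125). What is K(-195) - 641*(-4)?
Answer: 133329/52 ≈ 2564.0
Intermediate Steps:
K(j) = 1/52
K(-195) - 641*(-4) = 1/52 - 641*(-4) = 1/52 + 2564 = 133329/52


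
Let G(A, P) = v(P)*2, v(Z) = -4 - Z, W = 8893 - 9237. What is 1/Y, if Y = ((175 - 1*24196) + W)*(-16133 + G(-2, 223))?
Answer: 1/404142255 ≈ 2.4744e-9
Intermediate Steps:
W = -344
G(A, P) = -8 - 2*P (G(A, P) = (-4 - P)*2 = -8 - 2*P)
Y = 404142255 (Y = ((175 - 1*24196) - 344)*(-16133 + (-8 - 2*223)) = ((175 - 24196) - 344)*(-16133 + (-8 - 446)) = (-24021 - 344)*(-16133 - 454) = -24365*(-16587) = 404142255)
1/Y = 1/404142255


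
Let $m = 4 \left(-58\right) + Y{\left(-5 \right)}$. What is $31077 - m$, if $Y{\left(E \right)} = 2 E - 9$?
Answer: $31328$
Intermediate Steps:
$Y{\left(E \right)} = -9 + 2 E$
$m = -251$ ($m = 4 \left(-58\right) + \left(-9 + 2 \left(-5\right)\right) = -232 - 19 = -251$)
$31077 - m = 31077 - -251 = 31077 + 251 = 31328$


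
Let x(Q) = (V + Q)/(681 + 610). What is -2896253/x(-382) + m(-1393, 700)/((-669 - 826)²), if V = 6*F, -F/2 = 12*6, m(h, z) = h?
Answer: 8356898437234897/2784841150 ≈ 3.0009e+6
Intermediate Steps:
F = -144 (F = -24*6 = -2*72 = -144)
V = -864 (V = 6*(-144) = -864)
x(Q) = -864/1291 + Q/1291 (x(Q) = (-864 + Q)/(681 + 610) = (-864 + Q)/1291 = (-864 + Q)*(1/1291) = -864/1291 + Q/1291)
-2896253/x(-382) + m(-1393, 700)/((-669 - 826)²) = -2896253/(-864/1291 + (1/1291)*(-382)) - 1393/(-669 - 826)² = -2896253/(-864/1291 - 382/1291) - 1393/((-1495)²) = -2896253/(-1246/1291) - 1393/2235025 = -2896253*(-1291/1246) - 1393*1/2235025 = 3739062623/1246 - 1393/2235025 = 8356898437234897/2784841150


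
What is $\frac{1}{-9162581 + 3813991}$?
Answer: $- \frac{1}{5348590} \approx -1.8697 \cdot 10^{-7}$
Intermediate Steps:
$\frac{1}{-9162581 + 3813991} = \frac{1}{-5348590} = - \frac{1}{5348590}$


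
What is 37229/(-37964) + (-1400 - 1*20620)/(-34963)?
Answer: -465670247/1327335332 ≈ -0.35083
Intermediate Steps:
37229/(-37964) + (-1400 - 1*20620)/(-34963) = 37229*(-1/37964) + (-1400 - 20620)*(-1/34963) = -37229/37964 - 22020*(-1/34963) = -37229/37964 + 22020/34963 = -465670247/1327335332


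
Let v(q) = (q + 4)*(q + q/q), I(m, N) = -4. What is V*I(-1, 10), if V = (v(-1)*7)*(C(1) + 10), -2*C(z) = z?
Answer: 0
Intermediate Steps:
C(z) = -z/2
v(q) = (1 + q)*(4 + q) (v(q) = (4 + q)*(q + 1) = (4 + q)*(1 + q) = (1 + q)*(4 + q))
V = 0 (V = ((4 + (-1)² + 5*(-1))*7)*(-½*1 + 10) = ((4 + 1 - 5)*7)*(-½ + 10) = (0*7)*(19/2) = 0*(19/2) = 0)
V*I(-1, 10) = 0*(-4) = 0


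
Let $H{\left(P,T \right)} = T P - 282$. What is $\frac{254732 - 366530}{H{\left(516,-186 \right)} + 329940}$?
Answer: $- \frac{18633}{38947} \approx -0.47842$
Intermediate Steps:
$H{\left(P,T \right)} = -282 + P T$ ($H{\left(P,T \right)} = P T - 282 = -282 + P T$)
$\frac{254732 - 366530}{H{\left(516,-186 \right)} + 329940} = \frac{254732 - 366530}{\left(-282 + 516 \left(-186\right)\right) + 329940} = - \frac{111798}{\left(-282 - 95976\right) + 329940} = - \frac{111798}{-96258 + 329940} = - \frac{111798}{233682} = \left(-111798\right) \frac{1}{233682} = - \frac{18633}{38947}$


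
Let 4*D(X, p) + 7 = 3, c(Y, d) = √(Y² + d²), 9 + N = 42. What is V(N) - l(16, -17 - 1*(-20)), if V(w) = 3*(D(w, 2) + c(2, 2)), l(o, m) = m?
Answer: -6 + 6*√2 ≈ 2.4853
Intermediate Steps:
N = 33 (N = -9 + 42 = 33)
D(X, p) = -1 (D(X, p) = -7/4 + (¼)*3 = -7/4 + ¾ = -1)
V(w) = -3 + 6*√2 (V(w) = 3*(-1 + √(2² + 2²)) = 3*(-1 + √(4 + 4)) = 3*(-1 + √8) = 3*(-1 + 2*√2) = -3 + 6*√2)
V(N) - l(16, -17 - 1*(-20)) = (-3 + 6*√2) - (-17 - 1*(-20)) = (-3 + 6*√2) - (-17 + 20) = (-3 + 6*√2) - 1*3 = (-3 + 6*√2) - 3 = -6 + 6*√2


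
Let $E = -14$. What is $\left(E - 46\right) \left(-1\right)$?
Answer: $60$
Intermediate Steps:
$\left(E - 46\right) \left(-1\right) = \left(-14 - 46\right) \left(-1\right) = \left(-60\right) \left(-1\right) = 60$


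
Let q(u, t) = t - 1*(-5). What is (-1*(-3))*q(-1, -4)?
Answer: 3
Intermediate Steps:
q(u, t) = 5 + t (q(u, t) = t + 5 = 5 + t)
(-1*(-3))*q(-1, -4) = (-1*(-3))*(5 - 4) = 3*1 = 3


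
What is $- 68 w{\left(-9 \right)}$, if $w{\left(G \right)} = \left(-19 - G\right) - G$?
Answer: $68$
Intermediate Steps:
$w{\left(G \right)} = -19 - 2 G$
$- 68 w{\left(-9 \right)} = - 68 \left(-19 - -18\right) = - 68 \left(-19 + 18\right) = \left(-68\right) \left(-1\right) = 68$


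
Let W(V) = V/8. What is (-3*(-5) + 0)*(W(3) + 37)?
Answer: 4485/8 ≈ 560.63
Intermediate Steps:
W(V) = V/8 (W(V) = V*(⅛) = V/8)
(-3*(-5) + 0)*(W(3) + 37) = (-3*(-5) + 0)*((⅛)*3 + 37) = (15 + 0)*(3/8 + 37) = 15*(299/8) = 4485/8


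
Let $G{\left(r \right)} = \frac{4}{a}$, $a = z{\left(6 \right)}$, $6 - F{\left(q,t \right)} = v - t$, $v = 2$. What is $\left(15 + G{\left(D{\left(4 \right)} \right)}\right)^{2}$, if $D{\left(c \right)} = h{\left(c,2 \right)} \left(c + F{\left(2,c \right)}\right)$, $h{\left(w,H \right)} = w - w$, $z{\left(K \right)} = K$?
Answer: $\frac{2209}{9} \approx 245.44$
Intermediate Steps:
$F{\left(q,t \right)} = 4 + t$ ($F{\left(q,t \right)} = 6 - \left(2 - t\right) = 6 + \left(-2 + t\right) = 4 + t$)
$a = 6$
$h{\left(w,H \right)} = 0$
$D{\left(c \right)} = 0$ ($D{\left(c \right)} = 0 \left(c + \left(4 + c\right)\right) = 0 \left(4 + 2 c\right) = 0$)
$G{\left(r \right)} = \frac{2}{3}$ ($G{\left(r \right)} = \frac{4}{6} = 4 \cdot \frac{1}{6} = \frac{2}{3}$)
$\left(15 + G{\left(D{\left(4 \right)} \right)}\right)^{2} = \left(15 + \frac{2}{3}\right)^{2} = \left(\frac{47}{3}\right)^{2} = \frac{2209}{9}$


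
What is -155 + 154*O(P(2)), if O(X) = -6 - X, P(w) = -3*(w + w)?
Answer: 769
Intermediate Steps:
P(w) = -6*w
-155 + 154*O(P(2)) = -155 + 154*(-6 - (-6)*2) = -155 + 154*(-6 - 1*(-12)) = -155 + 154*(-6 + 12) = -155 + 154*6 = -155 + 924 = 769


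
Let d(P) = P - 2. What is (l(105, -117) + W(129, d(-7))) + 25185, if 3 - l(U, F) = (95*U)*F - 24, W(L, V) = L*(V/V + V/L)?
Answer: 1192407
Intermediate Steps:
d(P) = -2 + P
W(L, V) = L*(1 + V/L)
l(U, F) = 27 - 95*F*U (l(U, F) = 3 - ((95*U)*F - 24) = 3 - (95*F*U - 24) = 3 - (-24 + 95*F*U) = 3 + (24 - 95*F*U) = 27 - 95*F*U)
(l(105, -117) + W(129, d(-7))) + 25185 = ((27 - 95*(-117)*105) + (129 + (-2 - 7))) + 25185 = ((27 + 1167075) + (129 - 9)) + 25185 = (1167102 + 120) + 25185 = 1167222 + 25185 = 1192407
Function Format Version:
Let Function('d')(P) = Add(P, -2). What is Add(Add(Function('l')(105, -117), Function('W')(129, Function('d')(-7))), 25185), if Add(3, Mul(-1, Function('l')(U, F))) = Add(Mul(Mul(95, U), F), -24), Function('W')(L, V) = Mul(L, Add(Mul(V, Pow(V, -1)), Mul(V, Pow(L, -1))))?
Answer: 1192407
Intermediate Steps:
Function('d')(P) = Add(-2, P)
Function('W')(L, V) = Mul(L, Add(1, Mul(V, Pow(L, -1))))
Function('l')(U, F) = Add(27, Mul(-95, F, U)) (Function('l')(U, F) = Add(3, Mul(-1, Add(Mul(Mul(95, U), F), -24))) = Add(3, Mul(-1, Add(Mul(95, F, U), -24))) = Add(3, Mul(-1, Add(-24, Mul(95, F, U)))) = Add(3, Add(24, Mul(-95, F, U))) = Add(27, Mul(-95, F, U)))
Add(Add(Function('l')(105, -117), Function('W')(129, Function('d')(-7))), 25185) = Add(Add(Add(27, Mul(-95, -117, 105)), Add(129, Add(-2, -7))), 25185) = Add(Add(Add(27, 1167075), Add(129, -9)), 25185) = Add(Add(1167102, 120), 25185) = Add(1167222, 25185) = 1192407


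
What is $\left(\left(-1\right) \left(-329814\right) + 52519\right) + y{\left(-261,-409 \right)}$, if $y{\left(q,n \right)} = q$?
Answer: $382072$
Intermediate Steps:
$\left(\left(-1\right) \left(-329814\right) + 52519\right) + y{\left(-261,-409 \right)} = \left(\left(-1\right) \left(-329814\right) + 52519\right) - 261 = \left(329814 + 52519\right) - 261 = 382333 - 261 = 382072$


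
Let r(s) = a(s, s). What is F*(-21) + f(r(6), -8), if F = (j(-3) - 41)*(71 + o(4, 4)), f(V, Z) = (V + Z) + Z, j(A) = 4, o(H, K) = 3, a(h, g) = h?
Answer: 57488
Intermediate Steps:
r(s) = s
f(V, Z) = V + 2*Z
F = -2738 (F = (4 - 41)*(71 + 3) = -37*74 = -2738)
F*(-21) + f(r(6), -8) = -2738*(-21) + (6 + 2*(-8)) = 57498 + (6 - 16) = 57498 - 10 = 57488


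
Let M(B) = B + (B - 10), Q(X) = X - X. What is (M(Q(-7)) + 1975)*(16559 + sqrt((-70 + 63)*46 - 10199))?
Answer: 32538435 + 5895*I*sqrt(1169) ≈ 3.2538e+7 + 2.0155e+5*I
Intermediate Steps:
Q(X) = 0
M(B) = -10 + 2*B (M(B) = B + (-10 + B) = -10 + 2*B)
(M(Q(-7)) + 1975)*(16559 + sqrt((-70 + 63)*46 - 10199)) = ((-10 + 2*0) + 1975)*(16559 + sqrt((-70 + 63)*46 - 10199)) = ((-10 + 0) + 1975)*(16559 + sqrt(-7*46 - 10199)) = (-10 + 1975)*(16559 + sqrt(-322 - 10199)) = 1965*(16559 + sqrt(-10521)) = 1965*(16559 + 3*I*sqrt(1169)) = 32538435 + 5895*I*sqrt(1169)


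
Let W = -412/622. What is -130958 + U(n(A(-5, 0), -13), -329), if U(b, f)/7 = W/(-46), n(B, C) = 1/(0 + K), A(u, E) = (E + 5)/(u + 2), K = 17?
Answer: -936741853/7153 ≈ -1.3096e+5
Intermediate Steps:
A(u, E) = (5 + E)/(2 + u)
W = -206/311 (W = -412*1/622 = -206/311 ≈ -0.66238)
n(B, C) = 1/17 (n(B, C) = 1/(0 + 17) = 1/17)
U(b, f) = 721/7153 (U(b, f) = 7*(-206/311/(-46)) = 7*(-206/311*(-1/46)) = 7*(103/7153) = 721/7153)
-130958 + U(n(A(-5, 0), -13), -329) = -130958 + 721/7153 = -936741853/7153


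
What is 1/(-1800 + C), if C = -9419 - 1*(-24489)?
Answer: 1/13270 ≈ 7.5358e-5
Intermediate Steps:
C = 15070 (C = -9419 + 24489 = 15070)
1/(-1800 + C) = 1/(-1800 + 15070) = 1/13270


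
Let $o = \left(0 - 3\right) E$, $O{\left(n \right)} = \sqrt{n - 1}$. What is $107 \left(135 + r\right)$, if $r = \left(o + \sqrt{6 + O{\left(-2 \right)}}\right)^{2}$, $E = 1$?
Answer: $14445 + 107 \left(3 - \sqrt{6 + i \sqrt{3}}\right)^{2} \approx 14461.0 - 39.37 i$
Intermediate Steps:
$O{\left(n \right)} = \sqrt{-1 + n}$
$o = -3$ ($o = \left(0 - 3\right) 1 = \left(-3\right) 1 = -3$)
$r = \left(-3 + \sqrt{6 + i \sqrt{3}}\right)^{2}$ ($r = \left(-3 + \sqrt{6 + \sqrt{-1 - 2}}\right)^{2} = \left(-3 + \sqrt{6 + \sqrt{-3}}\right)^{2} = \left(-3 + \sqrt{6 + i \sqrt{3}}\right)^{2} \approx 0.15379 - 0.36794 i$)
$107 \left(135 + r\right) = 107 \left(135 + \left(3 - \sqrt{6 + i \sqrt{3}}\right)^{2}\right) = 14445 + 107 \left(3 - \sqrt{6 + i \sqrt{3}}\right)^{2}$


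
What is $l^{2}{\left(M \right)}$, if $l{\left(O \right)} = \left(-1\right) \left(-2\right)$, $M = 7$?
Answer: $4$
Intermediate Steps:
$l{\left(O \right)} = 2$
$l^{2}{\left(M \right)} = 2^{2} = 4$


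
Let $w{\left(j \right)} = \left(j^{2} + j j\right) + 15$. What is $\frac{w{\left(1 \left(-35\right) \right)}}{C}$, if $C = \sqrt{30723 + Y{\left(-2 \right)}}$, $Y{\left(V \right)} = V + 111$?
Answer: $\frac{2465 \sqrt{1927}}{7708} \approx 14.038$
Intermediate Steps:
$Y{\left(V \right)} = 111 + V$
$w{\left(j \right)} = 15 + 2 j^{2}$ ($w{\left(j \right)} = \left(j^{2} + j^{2}\right) + 15 = 2 j^{2} + 15 = 15 + 2 j^{2}$)
$C = 4 \sqrt{1927}$ ($C = \sqrt{30723 + \left(111 - 2\right)} = \sqrt{30723 + 109} = \sqrt{30832} = 4 \sqrt{1927} \approx 175.59$)
$\frac{w{\left(1 \left(-35\right) \right)}}{C} = \frac{15 + 2 \left(1 \left(-35\right)\right)^{2}}{4 \sqrt{1927}} = \left(15 + 2 \left(-35\right)^{2}\right) \frac{\sqrt{1927}}{7708} = \left(15 + 2 \cdot 1225\right) \frac{\sqrt{1927}}{7708} = \left(15 + 2450\right) \frac{\sqrt{1927}}{7708} = 2465 \frac{\sqrt{1927}}{7708} = \frac{2465 \sqrt{1927}}{7708}$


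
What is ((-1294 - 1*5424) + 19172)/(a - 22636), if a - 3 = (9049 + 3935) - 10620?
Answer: -12454/20269 ≈ -0.61444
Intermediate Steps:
a = 2367 (a = 3 + ((9049 + 3935) - 10620) = 3 + (12984 - 10620) = 3 + 2364 = 2367)
((-1294 - 1*5424) + 19172)/(a - 22636) = ((-1294 - 1*5424) + 19172)/(2367 - 22636) = ((-1294 - 5424) + 19172)/(-20269) = (-6718 + 19172)*(-1/20269) = 12454*(-1/20269) = -12454/20269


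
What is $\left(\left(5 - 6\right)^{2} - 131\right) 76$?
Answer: $-9880$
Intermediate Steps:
$\left(\left(5 - 6\right)^{2} - 131\right) 76 = \left(\left(-1\right)^{2} - 131\right) 76 = \left(1 - 131\right) 76 = \left(-130\right) 76 = -9880$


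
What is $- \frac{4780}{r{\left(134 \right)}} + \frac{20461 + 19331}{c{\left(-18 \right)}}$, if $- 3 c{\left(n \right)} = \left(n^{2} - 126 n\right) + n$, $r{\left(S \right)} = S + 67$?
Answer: $- \frac{2016572}{28743} \approx -70.159$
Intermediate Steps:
$r{\left(S \right)} = 67 + S$
$c{\left(n \right)} = - \frac{n^{2}}{3} + \frac{125 n}{3}$ ($c{\left(n \right)} = - \frac{\left(n^{2} - 126 n\right) + n}{3} = - \frac{n^{2} - 125 n}{3} = - \frac{n^{2}}{3} + \frac{125 n}{3}$)
$- \frac{4780}{r{\left(134 \right)}} + \frac{20461 + 19331}{c{\left(-18 \right)}} = - \frac{4780}{67 + 134} + \frac{20461 + 19331}{\frac{1}{3} \left(-18\right) \left(125 - -18\right)} = - \frac{4780}{201} + \frac{39792}{\frac{1}{3} \left(-18\right) \left(125 + 18\right)} = \left(-4780\right) \frac{1}{201} + \frac{39792}{\frac{1}{3} \left(-18\right) 143} = - \frac{4780}{201} + \frac{39792}{-858} = - \frac{4780}{201} + 39792 \left(- \frac{1}{858}\right) = - \frac{4780}{201} - \frac{6632}{143} = - \frac{2016572}{28743}$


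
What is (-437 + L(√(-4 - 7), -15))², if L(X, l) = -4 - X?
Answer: (441 + I*√11)² ≈ 1.9447e+5 + 2925.0*I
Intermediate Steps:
(-437 + L(√(-4 - 7), -15))² = (-437 + (-4 - √(-4 - 7)))² = (-437 + (-4 - √(-11)))² = (-437 + (-4 - I*√11))² = (-441 - I*√11)²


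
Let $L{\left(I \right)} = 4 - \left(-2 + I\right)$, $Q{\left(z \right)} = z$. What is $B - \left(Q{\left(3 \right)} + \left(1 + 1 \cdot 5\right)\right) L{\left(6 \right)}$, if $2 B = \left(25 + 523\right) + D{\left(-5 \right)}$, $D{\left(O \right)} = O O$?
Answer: $\frac{573}{2} \approx 286.5$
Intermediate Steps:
$L{\left(I \right)} = 6 - I$
$D{\left(O \right)} = O^{2}$
$B = \frac{573}{2}$ ($B = \frac{\left(25 + 523\right) + \left(-5\right)^{2}}{2} = \frac{548 + 25}{2} = \frac{1}{2} \cdot 573 = \frac{573}{2} \approx 286.5$)
$B - \left(Q{\left(3 \right)} + \left(1 + 1 \cdot 5\right)\right) L{\left(6 \right)} = \frac{573}{2} - \left(3 + \left(1 + 1 \cdot 5\right)\right) \left(6 - 6\right) = \frac{573}{2} - \left(3 + \left(1 + 5\right)\right) \left(6 - 6\right) = \frac{573}{2} - \left(3 + 6\right) 0 = \frac{573}{2} - 9 \cdot 0 = \frac{573}{2} - 0 = \frac{573}{2} + 0 = \frac{573}{2}$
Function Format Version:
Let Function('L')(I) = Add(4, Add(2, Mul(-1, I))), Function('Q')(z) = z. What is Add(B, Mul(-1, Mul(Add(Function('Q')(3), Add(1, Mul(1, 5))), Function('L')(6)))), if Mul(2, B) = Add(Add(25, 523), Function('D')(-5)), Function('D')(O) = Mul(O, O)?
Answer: Rational(573, 2) ≈ 286.50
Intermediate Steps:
Function('L')(I) = Add(6, Mul(-1, I))
Function('D')(O) = Pow(O, 2)
B = Rational(573, 2) (B = Mul(Rational(1, 2), Add(Add(25, 523), Pow(-5, 2))) = Mul(Rational(1, 2), Add(548, 25)) = Mul(Rational(1, 2), 573) = Rational(573, 2) ≈ 286.50)
Add(B, Mul(-1, Mul(Add(Function('Q')(3), Add(1, Mul(1, 5))), Function('L')(6)))) = Add(Rational(573, 2), Mul(-1, Mul(Add(3, Add(1, Mul(1, 5))), Add(6, Mul(-1, 6))))) = Add(Rational(573, 2), Mul(-1, Mul(Add(3, Add(1, 5)), Add(6, -6)))) = Add(Rational(573, 2), Mul(-1, Mul(Add(3, 6), 0))) = Add(Rational(573, 2), Mul(-1, Mul(9, 0))) = Add(Rational(573, 2), Mul(-1, 0)) = Add(Rational(573, 2), 0) = Rational(573, 2)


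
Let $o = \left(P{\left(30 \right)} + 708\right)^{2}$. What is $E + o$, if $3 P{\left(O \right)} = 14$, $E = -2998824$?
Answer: $- \frac{22418372}{9} \approx -2.4909 \cdot 10^{6}$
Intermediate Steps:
$P{\left(O \right)} = \frac{14}{3}$ ($P{\left(O \right)} = \frac{1}{3} \cdot 14 = \frac{14}{3}$)
$o = \frac{4571044}{9}$ ($o = \left(\frac{14}{3} + 708\right)^{2} = \left(\frac{2138}{3}\right)^{2} = \frac{4571044}{9} \approx 5.0789 \cdot 10^{5}$)
$E + o = -2998824 + \frac{4571044}{9} = - \frac{22418372}{9}$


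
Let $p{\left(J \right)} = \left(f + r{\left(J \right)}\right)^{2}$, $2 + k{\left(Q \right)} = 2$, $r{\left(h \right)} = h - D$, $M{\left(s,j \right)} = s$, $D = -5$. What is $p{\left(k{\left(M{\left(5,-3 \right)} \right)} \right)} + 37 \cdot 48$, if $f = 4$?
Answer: $1857$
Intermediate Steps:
$r{\left(h \right)} = 5 + h$ ($r{\left(h \right)} = h - -5 = h + 5 = 5 + h$)
$k{\left(Q \right)} = 0$ ($k{\left(Q \right)} = -2 + 2 = 0$)
$p{\left(J \right)} = \left(9 + J\right)^{2}$ ($p{\left(J \right)} = \left(4 + \left(5 + J\right)\right)^{2} = \left(9 + J\right)^{2}$)
$p{\left(k{\left(M{\left(5,-3 \right)} \right)} \right)} + 37 \cdot 48 = \left(9 + 0\right)^{2} + 37 \cdot 48 = 9^{2} + 1776 = 81 + 1776 = 1857$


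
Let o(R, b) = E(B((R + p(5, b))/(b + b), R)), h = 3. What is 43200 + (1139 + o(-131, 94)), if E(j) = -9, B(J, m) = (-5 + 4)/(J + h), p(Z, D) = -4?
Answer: 44330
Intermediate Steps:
B(J, m) = -1/(3 + J) (B(J, m) = (-5 + 4)/(J + 3) = -1/(3 + J))
o(R, b) = -9
43200 + (1139 + o(-131, 94)) = 43200 + (1139 - 9) = 43200 + 1130 = 44330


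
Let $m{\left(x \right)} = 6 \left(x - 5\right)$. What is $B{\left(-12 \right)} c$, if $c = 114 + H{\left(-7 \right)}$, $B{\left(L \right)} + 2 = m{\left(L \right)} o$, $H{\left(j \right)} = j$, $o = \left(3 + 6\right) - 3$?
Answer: $-65698$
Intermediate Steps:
$o = 6$ ($o = 9 - 3 = 6$)
$m{\left(x \right)} = -30 + 6 x$ ($m{\left(x \right)} = 6 \left(-5 + x\right) = -30 + 6 x$)
$B{\left(L \right)} = -182 + 36 L$ ($B{\left(L \right)} = -2 + \left(-30 + 6 L\right) 6 = -2 + \left(-180 + 36 L\right) = -182 + 36 L$)
$c = 107$ ($c = 114 - 7 = 107$)
$B{\left(-12 \right)} c = \left(-182 + 36 \left(-12\right)\right) 107 = \left(-182 - 432\right) 107 = \left(-614\right) 107 = -65698$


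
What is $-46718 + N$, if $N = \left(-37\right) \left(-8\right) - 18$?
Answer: $-46440$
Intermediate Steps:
$N = 278$ ($N = 296 - 18 = 278$)
$-46718 + N = -46718 + 278 = -46440$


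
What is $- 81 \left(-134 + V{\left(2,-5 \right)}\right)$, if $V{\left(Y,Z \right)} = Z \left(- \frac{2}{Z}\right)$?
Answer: $11016$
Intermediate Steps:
$V{\left(Y,Z \right)} = -2$
$- 81 \left(-134 + V{\left(2,-5 \right)}\right) = - 81 \left(-134 - 2\right) = \left(-81\right) \left(-136\right) = 11016$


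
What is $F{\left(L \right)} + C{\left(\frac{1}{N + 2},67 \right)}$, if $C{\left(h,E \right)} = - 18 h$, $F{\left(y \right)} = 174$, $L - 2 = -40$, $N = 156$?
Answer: $\frac{13737}{79} \approx 173.89$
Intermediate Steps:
$L = -38$ ($L = 2 - 40 = -38$)
$F{\left(L \right)} + C{\left(\frac{1}{N + 2},67 \right)} = 174 - \frac{18}{156 + 2} = 174 - \frac{18}{158} = 174 - \frac{9}{79} = \frac{13737}{79}$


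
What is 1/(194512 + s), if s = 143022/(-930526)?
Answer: 465263/90499165145 ≈ 5.1411e-6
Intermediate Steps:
s = -71511/465263 (s = 143022*(-1/930526) = -71511/465263 ≈ -0.15370)
1/(194512 + s) = 1/(194512 - 71511/465263) = 1/(90499165145/465263) = 465263/90499165145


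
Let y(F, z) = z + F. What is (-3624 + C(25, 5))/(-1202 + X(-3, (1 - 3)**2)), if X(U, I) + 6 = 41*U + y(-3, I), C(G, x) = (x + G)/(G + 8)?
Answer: 19927/7315 ≈ 2.7241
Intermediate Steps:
y(F, z) = F + z
C(G, x) = (G + x)/(8 + G)
X(U, I) = -9 + I + 41*U (X(U, I) = -6 + (41*U + (-3 + I)) = -6 + (-3 + I + 41*U) = -9 + I + 41*U)
(-3624 + C(25, 5))/(-1202 + X(-3, (1 - 3)**2)) = (-3624 + (25 + 5)/(8 + 25))/(-1202 + (-9 + (1 - 3)**2 + 41*(-3))) = (-3624 + 30/33)/(-1202 + (-9 + (-2)**2 - 123)) = (-3624 + (1/33)*30)/(-1202 + (-9 + 4 - 123)) = (-3624 + 10/11)/(-1202 - 128) = -39854/11/(-1330) = -39854/11*(-1/1330) = 19927/7315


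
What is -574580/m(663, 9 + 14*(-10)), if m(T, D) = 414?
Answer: -287290/207 ≈ -1387.9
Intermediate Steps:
-574580/m(663, 9 + 14*(-10)) = -574580/414 = -574580*1/414 = -287290/207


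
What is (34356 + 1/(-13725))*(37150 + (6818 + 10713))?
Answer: 8594688476473/4575 ≈ 1.8786e+9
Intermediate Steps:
(34356 + 1/(-13725))*(37150 + (6818 + 10713)) = (34356 - 1/13725)*(37150 + 17531) = (471536099/13725)*54681 = 8594688476473/4575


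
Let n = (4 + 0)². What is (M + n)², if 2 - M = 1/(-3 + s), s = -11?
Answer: 64009/196 ≈ 326.58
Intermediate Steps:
n = 16 (n = 4² = 16)
M = 29/14 (M = 2 - 1/(-3 - 11) = 2 - 1/(-14) = 2 - 1*(-1/14) = 2 + 1/14 = 29/14 ≈ 2.0714)
(M + n)² = (29/14 + 16)² = (253/14)² = 64009/196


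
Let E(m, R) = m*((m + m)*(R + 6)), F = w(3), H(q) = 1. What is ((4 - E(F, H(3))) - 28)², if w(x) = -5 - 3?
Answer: 846400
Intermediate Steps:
w(x) = -8
F = -8
E(m, R) = 2*m²*(6 + R) (E(m, R) = m*((2*m)*(6 + R)) = m*(2*m*(6 + R)) = 2*m²*(6 + R))
((4 - E(F, H(3))) - 28)² = ((4 - 2*(-8)²*(6 + 1)) - 28)² = ((4 - 2*64*7) - 28)² = ((4 - 1*896) - 28)² = ((4 - 896) - 28)² = (-892 - 28)² = (-920)² = 846400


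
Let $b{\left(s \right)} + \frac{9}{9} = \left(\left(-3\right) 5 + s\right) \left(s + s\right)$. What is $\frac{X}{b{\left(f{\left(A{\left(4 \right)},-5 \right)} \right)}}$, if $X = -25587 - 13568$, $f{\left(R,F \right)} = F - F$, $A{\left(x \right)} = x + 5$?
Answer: $39155$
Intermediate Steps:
$A{\left(x \right)} = 5 + x$
$f{\left(R,F \right)} = 0$
$b{\left(s \right)} = -1 + 2 s \left(-15 + s\right)$ ($b{\left(s \right)} = -1 + \left(\left(-3\right) 5 + s\right) \left(s + s\right) = -1 + \left(-15 + s\right) 2 s = -1 + 2 s \left(-15 + s\right)$)
$X = -39155$ ($X = -25587 - 13568 = -39155$)
$\frac{X}{b{\left(f{\left(A{\left(4 \right)},-5 \right)} \right)}} = - \frac{39155}{-1 - 0 + 2 \cdot 0^{2}} = - \frac{39155}{-1 + 0 + 2 \cdot 0} = - \frac{39155}{-1 + 0 + 0} = - \frac{39155}{-1} = \left(-39155\right) \left(-1\right) = 39155$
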